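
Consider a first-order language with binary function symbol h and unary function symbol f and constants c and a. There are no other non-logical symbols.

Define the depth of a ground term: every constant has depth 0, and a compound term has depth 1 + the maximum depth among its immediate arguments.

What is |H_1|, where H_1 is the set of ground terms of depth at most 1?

If N_k denotes the number of depth-≤k ground terms, the 2 constants give N_0 = 2, and each function symbol of arity r contributes N_{k-1}^r new terms at level k: N_k = 2 + N_{k-1}^2 + N_{k-1}.
N_0 = 2
N_1 = 2 + 2^2 + 2 = 8

8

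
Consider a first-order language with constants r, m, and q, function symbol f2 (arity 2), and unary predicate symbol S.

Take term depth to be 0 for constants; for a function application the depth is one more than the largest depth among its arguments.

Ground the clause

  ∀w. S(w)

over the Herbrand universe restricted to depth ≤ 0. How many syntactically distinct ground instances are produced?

Ground terms of depth ≤ 0:
  Let N_k = |{terms of depth ≤ k}|. Then N_0 = 3 and N_k = 3 + N_{k-1}^2 for k ≥ 1 (one summand per function symbol, arity giving the exponent).
  N_0 = 3
So there are 3 ground terms available for substitution.
The body mentions the single quantified variable w; since ground terms form a free algebra, no two substitutions collapse to the same formula.
Number of ground instances = 3.

3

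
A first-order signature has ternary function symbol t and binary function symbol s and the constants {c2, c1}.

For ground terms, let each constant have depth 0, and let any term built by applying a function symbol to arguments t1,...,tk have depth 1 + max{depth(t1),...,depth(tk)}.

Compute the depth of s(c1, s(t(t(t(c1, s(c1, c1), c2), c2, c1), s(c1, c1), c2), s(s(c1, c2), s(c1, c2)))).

6

depth(s(c1, c1)) = 1 + max(0, 0) = 1
depth(t(c1, s(c1, c1), c2)) = 1 + max(0, 1, 0) = 2
depth(t(t(c1, s(c1, c1), c2), c2, c1)) = 1 + max(2, 0, 0) = 3
depth(t(t(t(c1, s(c1, c1), c2), c2, c1), s(c1, c1), c2)) = 1 + max(3, 1, 0) = 4
depth(s(c1, c2)) = 1 + max(0, 0) = 1
depth(s(s(c1, c2), s(c1, c2))) = 1 + max(1, 1) = 2
depth(s(t(t(t(c1, s(c1, c1), c2), c2, c1), s(c1, c1), c2), s(s(c1, c2), s(c1, c2)))) = 1 + max(4, 2) = 5
depth(s(c1, s(t(t(t(c1, s(c1, c1), c2), c2, c1), s(c1, c1), c2), s(s(c1, c2), s(c1, c2))))) = 1 + max(0, 5) = 6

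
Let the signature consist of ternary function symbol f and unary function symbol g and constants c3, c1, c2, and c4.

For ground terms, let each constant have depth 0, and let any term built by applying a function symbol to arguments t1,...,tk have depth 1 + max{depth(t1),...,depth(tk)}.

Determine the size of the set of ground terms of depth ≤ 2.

373324

Write N_k for the number of ground terms of depth ≤ k. A term of depth ≤ k is either a constant or a function symbol applied to arguments of depth ≤ k−1, so N_k = 4 + N_{k-1}^3 + N_{k-1}.
N_0 = 4
N_1 = 4 + 4^3 + 4 = 72
N_2 = 4 + 72^3 + 72 = 373324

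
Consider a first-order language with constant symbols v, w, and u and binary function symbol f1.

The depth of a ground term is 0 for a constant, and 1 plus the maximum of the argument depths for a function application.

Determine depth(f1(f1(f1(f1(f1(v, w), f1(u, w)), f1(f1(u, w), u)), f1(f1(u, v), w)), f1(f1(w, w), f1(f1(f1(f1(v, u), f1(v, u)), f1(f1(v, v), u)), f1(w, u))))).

6

depth(f1(v, w)) = 1 + max(0, 0) = 1
depth(f1(u, w)) = 1 + max(0, 0) = 1
depth(f1(f1(v, w), f1(u, w))) = 1 + max(1, 1) = 2
depth(f1(f1(u, w), u)) = 1 + max(1, 0) = 2
depth(f1(f1(f1(v, w), f1(u, w)), f1(f1(u, w), u))) = 1 + max(2, 2) = 3
depth(f1(u, v)) = 1 + max(0, 0) = 1
depth(f1(f1(u, v), w)) = 1 + max(1, 0) = 2
depth(f1(f1(f1(f1(v, w), f1(u, w)), f1(f1(u, w), u)), f1(f1(u, v), w))) = 1 + max(3, 2) = 4
depth(f1(w, w)) = 1 + max(0, 0) = 1
depth(f1(v, u)) = 1 + max(0, 0) = 1
depth(f1(f1(v, u), f1(v, u))) = 1 + max(1, 1) = 2
depth(f1(v, v)) = 1 + max(0, 0) = 1
depth(f1(f1(v, v), u)) = 1 + max(1, 0) = 2
depth(f1(f1(f1(v, u), f1(v, u)), f1(f1(v, v), u))) = 1 + max(2, 2) = 3
depth(f1(w, u)) = 1 + max(0, 0) = 1
depth(f1(f1(f1(f1(v, u), f1(v, u)), f1(f1(v, v), u)), f1(w, u))) = 1 + max(3, 1) = 4
depth(f1(f1(w, w), f1(f1(f1(f1(v, u), f1(v, u)), f1(f1(v, v), u)), f1(w, u)))) = 1 + max(1, 4) = 5
depth(f1(f1(f1(f1(f1(v, w), f1(u, w)), f1(f1(u, w), u)), f1(f1(u, v), w)), f1(f1(w, w), f1(f1(f1(f1(v, u), f1(v, u)), f1(f1(v, v), u)), f1(w, u))))) = 1 + max(4, 5) = 6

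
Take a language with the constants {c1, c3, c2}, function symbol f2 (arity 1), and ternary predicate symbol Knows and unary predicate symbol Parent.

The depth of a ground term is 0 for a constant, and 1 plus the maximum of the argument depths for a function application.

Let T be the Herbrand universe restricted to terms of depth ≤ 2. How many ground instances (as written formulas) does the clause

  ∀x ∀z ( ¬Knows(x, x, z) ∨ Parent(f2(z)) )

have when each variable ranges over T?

81

Ground terms of depth ≤ 2:
  Count level by level. With function symbols f2/1, the terms of depth ≤ k are the 3 constants together with each function applied to depth-≤(k−1) tuples, so N_k = 3 + N_{k-1}.
  N_0 = 3
  N_1 = 3 + 3 = 6
  N_2 = 3 + 6 = 9
  Explicitly: c1, c3, c2, f2(c1), f2(c3), f2(c2), f2(f2(c1)), f2(f2(c3)), f2(f2(c2)).
So there are 9 ground terms available for substitution.
The clause has 2 distinct variables (x, z), each appearing in the body. In the free term algebra distinct substitutions yield syntactically distinct ground instances.
Number of ground instances = 9^2 = 81.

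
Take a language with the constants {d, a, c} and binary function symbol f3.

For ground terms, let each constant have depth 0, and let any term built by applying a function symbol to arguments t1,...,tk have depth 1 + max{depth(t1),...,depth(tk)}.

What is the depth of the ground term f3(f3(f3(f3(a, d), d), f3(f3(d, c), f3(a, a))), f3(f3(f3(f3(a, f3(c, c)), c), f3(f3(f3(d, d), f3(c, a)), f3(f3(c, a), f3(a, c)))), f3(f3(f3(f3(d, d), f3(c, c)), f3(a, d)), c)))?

6

depth(f3(a, d)) = 1 + max(0, 0) = 1
depth(f3(f3(a, d), d)) = 1 + max(1, 0) = 2
depth(f3(d, c)) = 1 + max(0, 0) = 1
depth(f3(a, a)) = 1 + max(0, 0) = 1
depth(f3(f3(d, c), f3(a, a))) = 1 + max(1, 1) = 2
depth(f3(f3(f3(a, d), d), f3(f3(d, c), f3(a, a)))) = 1 + max(2, 2) = 3
depth(f3(c, c)) = 1 + max(0, 0) = 1
depth(f3(a, f3(c, c))) = 1 + max(0, 1) = 2
depth(f3(f3(a, f3(c, c)), c)) = 1 + max(2, 0) = 3
depth(f3(d, d)) = 1 + max(0, 0) = 1
depth(f3(c, a)) = 1 + max(0, 0) = 1
depth(f3(f3(d, d), f3(c, a))) = 1 + max(1, 1) = 2
depth(f3(a, c)) = 1 + max(0, 0) = 1
depth(f3(f3(c, a), f3(a, c))) = 1 + max(1, 1) = 2
depth(f3(f3(f3(d, d), f3(c, a)), f3(f3(c, a), f3(a, c)))) = 1 + max(2, 2) = 3
depth(f3(f3(f3(a, f3(c, c)), c), f3(f3(f3(d, d), f3(c, a)), f3(f3(c, a), f3(a, c))))) = 1 + max(3, 3) = 4
depth(f3(f3(d, d), f3(c, c))) = 1 + max(1, 1) = 2
depth(f3(f3(f3(d, d), f3(c, c)), f3(a, d))) = 1 + max(2, 1) = 3
depth(f3(f3(f3(f3(d, d), f3(c, c)), f3(a, d)), c)) = 1 + max(3, 0) = 4
depth(f3(f3(f3(f3(a, f3(c, c)), c), f3(f3(f3(d, d), f3(c, a)), f3(f3(c, a), f3(a, c)))), f3(f3(f3(f3(d, d), f3(c, c)), f3(a, d)), c))) = 1 + max(4, 4) = 5
depth(f3(f3(f3(f3(a, d), d), f3(f3(d, c), f3(a, a))), f3(f3(f3(f3(a, f3(c, c)), c), f3(f3(f3(d, d), f3(c, a)), f3(f3(c, a), f3(a, c)))), f3(f3(f3(f3(d, d), f3(c, c)), f3(a, d)), c)))) = 1 + max(3, 5) = 6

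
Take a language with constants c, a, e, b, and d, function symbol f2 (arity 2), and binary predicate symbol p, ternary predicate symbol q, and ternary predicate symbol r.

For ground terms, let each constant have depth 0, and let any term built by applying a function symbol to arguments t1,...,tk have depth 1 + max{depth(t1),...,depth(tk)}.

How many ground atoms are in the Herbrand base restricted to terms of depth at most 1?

54900

First count ground terms of depth ≤ 1.
Let N_k count ground terms of depth at most k. Each non-constant term of depth ≤ k is some function symbol applied to depth-≤(k−1) arguments, giving N_k = 5 + N_{k-1}^2.
N_0 = 5
N_1 = 5 + 5^2 = 30
So |H| = 30.
Each predicate of arity r yields |H|^r ground atoms (one per choice of an r-tuple from H):
  p: 30^2 = 900;  q: 30^3 = 27000;  r: 30^3 = 27000
Total ground atoms: 900 + 27000 + 27000 = 54900.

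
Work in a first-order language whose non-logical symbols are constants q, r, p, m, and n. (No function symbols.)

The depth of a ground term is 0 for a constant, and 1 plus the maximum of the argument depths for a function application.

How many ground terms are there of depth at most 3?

With no function symbols every ground term is a constant, so there are exactly 5 ground terms at every depth bound.
N_0 = 5
N_1 = 5
N_2 = 5
N_3 = 5
Explicitly: q, r, p, m, n.

5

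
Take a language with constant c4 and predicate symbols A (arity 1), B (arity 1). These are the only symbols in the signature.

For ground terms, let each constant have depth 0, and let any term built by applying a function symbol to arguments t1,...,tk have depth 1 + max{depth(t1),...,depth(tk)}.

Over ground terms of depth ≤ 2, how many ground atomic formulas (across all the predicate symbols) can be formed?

2

First count ground terms of depth ≤ 2.
With no function symbols every ground term is a constant, so there is exactly 1 ground term at every depth bound.
N_0 = 1
N_1 = 1
N_2 = 1
So |H| = 1.
Each predicate of arity r yields |H|^r ground atoms (one per choice of an r-tuple from H):
  A: 1;  B: 1
Total ground atoms: 1 + 1 = 2.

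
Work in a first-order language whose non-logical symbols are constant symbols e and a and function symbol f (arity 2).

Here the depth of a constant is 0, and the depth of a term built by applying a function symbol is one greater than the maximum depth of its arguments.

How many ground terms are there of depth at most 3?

1446

Write N_k for the number of ground terms of depth ≤ k. A term of depth ≤ k is either a constant or a function symbol applied to arguments of depth ≤ k−1, so N_k = 2 + N_{k-1}^2.
N_0 = 2
N_1 = 2 + 2^2 = 6
N_2 = 2 + 6^2 = 38
N_3 = 2 + 38^2 = 1446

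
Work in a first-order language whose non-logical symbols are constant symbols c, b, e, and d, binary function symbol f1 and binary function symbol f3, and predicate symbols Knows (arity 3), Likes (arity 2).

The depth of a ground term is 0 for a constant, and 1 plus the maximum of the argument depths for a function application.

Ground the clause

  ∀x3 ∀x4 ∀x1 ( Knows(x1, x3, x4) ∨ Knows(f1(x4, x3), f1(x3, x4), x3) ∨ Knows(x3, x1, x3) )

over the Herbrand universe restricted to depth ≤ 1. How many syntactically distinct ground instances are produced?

Ground terms of depth ≤ 1:
  If N_k denotes the number of depth-≤k ground terms, the 4 constants give N_0 = 4, and each function symbol of arity r contributes N_{k-1}^r new terms at level k: N_k = 4 + N_{k-1}^2 + N_{k-1}^2.
  N_0 = 4
  N_1 = 4 + 4^2 + 4^2 = 36
So there are 36 ground terms available for substitution.
The body mentions every one of the 3 quantified variables; since ground terms form a free algebra, no two substitutions collapse to the same formula.
Number of ground instances = 36^3 = 46656.

46656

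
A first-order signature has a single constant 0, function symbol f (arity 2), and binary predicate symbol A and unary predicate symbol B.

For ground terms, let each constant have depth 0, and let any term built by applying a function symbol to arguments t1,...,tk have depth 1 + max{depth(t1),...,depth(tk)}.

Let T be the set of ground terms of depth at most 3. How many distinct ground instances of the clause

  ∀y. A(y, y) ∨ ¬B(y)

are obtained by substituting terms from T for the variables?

Ground terms of depth ≤ 3:
  If N_k denotes the number of depth-≤k ground terms, the 1 constant gives N_0 = 1, and each function symbol of arity r contributes N_{k-1}^r new terms at level k: N_k = 1 + N_{k-1}^2.
  N_0 = 1
  N_1 = 1 + 1^2 = 2
  N_2 = 1 + 2^2 = 5
  N_3 = 1 + 5^2 = 26
So there are 26 ground terms available for substitution.
The body mentions the single quantified variable y; since ground terms form a free algebra, no two substitutions collapse to the same formula.
Number of ground instances = 26.

26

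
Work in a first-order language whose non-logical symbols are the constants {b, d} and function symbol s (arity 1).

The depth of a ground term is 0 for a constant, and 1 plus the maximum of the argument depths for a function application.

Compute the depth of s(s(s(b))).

depth(s(b)) = 1 + depth(b) = 1 + 0 = 1
depth(s(s(b))) = 1 + depth(s(b)) = 1 + 1 = 2
depth(s(s(s(b)))) = 1 + depth(s(s(b))) = 1 + 2 = 3

3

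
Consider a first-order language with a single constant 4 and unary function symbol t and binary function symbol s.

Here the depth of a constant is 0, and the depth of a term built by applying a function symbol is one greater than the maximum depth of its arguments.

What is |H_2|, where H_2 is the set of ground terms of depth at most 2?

13

Let N_k count ground terms of depth at most k. Each non-constant term of depth ≤ k is some function symbol applied to depth-≤(k−1) arguments, giving N_k = 1 + N_{k-1} + N_{k-1}^2.
N_0 = 1
N_1 = 1 + 1 + 1^2 = 3
N_2 = 1 + 3 + 3^2 = 13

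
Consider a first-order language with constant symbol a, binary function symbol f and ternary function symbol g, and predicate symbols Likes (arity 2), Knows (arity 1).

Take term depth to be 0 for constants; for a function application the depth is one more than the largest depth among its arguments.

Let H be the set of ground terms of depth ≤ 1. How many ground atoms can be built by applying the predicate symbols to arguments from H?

12

First count ground terms of depth ≤ 1.
Write N_k for the number of ground terms of depth ≤ k. A term of depth ≤ k is either a constant or a function symbol applied to arguments of depth ≤ k−1, so N_k = 1 + N_{k-1}^2 + N_{k-1}^3.
N_0 = 1
N_1 = 1 + 1^2 + 1^3 = 3
So |H| = 3.
Ground atoms are formed by filling each argument slot of a predicate with a term from H, so an r-ary predicate gives |H|^r atoms:
  Likes: 3^2 = 9;  Knows: 3
Total ground atoms: 9 + 3 = 12.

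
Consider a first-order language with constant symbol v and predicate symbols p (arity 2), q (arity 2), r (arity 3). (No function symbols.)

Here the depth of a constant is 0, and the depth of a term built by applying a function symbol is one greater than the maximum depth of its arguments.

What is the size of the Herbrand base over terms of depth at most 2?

3

First count ground terms of depth ≤ 2.
With no function symbols every ground term is a constant, so there is exactly 1 ground term at every depth bound.
N_0 = 1
N_1 = 1
N_2 = 1
Explicitly: v.
So |H| = 1.
Each predicate of arity r yields |H|^r ground atoms (one per choice of an r-tuple from H):
  p: 1^2 = 1;  q: 1^2 = 1;  r: 1^3 = 1
Total ground atoms: 1 + 1 + 1 = 3.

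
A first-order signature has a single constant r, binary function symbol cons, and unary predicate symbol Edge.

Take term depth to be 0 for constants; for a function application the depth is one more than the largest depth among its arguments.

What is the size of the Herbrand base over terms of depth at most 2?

First count ground terms of depth ≤ 2.
Write N_k for the number of ground terms of depth ≤ k. A term of depth ≤ k is either a constant or a function symbol applied to arguments of depth ≤ k−1, so N_k = 1 + N_{k-1}^2.
N_0 = 1
N_1 = 1 + 1^2 = 2
N_2 = 1 + 2^2 = 5
So |H| = 5.
Ground atoms are formed by filling each argument slot of a predicate with a term from H, so an r-ary predicate gives |H|^r atoms:
  Edge: 5
Total ground atoms: 5.

5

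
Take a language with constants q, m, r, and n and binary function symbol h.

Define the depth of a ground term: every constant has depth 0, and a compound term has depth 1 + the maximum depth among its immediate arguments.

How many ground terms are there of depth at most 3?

163220

Count level by level. With function symbols h/2, the terms of depth ≤ k are the 4 constants together with each function applied to depth-≤(k−1) tuples, so N_k = 4 + N_{k-1}^2.
N_0 = 4
N_1 = 4 + 4^2 = 20
N_2 = 4 + 20^2 = 404
N_3 = 4 + 404^2 = 163220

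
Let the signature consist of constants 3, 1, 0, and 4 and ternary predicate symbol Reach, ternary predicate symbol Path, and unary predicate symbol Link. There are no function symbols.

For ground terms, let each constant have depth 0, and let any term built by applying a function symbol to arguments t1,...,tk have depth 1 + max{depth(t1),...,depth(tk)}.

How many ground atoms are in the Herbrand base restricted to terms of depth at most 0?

First count ground terms of depth ≤ 0.
With no function symbols every ground term is a constant, so there are exactly 4 ground terms at every depth bound.
N_0 = 4
Explicitly: 3, 1, 0, 4.
So |H| = 4.
Each predicate of arity r yields |H|^r ground atoms (one per choice of an r-tuple from H):
  Reach: 4^3 = 64;  Path: 4^3 = 64;  Link: 4
Total ground atoms: 64 + 64 + 4 = 132.

132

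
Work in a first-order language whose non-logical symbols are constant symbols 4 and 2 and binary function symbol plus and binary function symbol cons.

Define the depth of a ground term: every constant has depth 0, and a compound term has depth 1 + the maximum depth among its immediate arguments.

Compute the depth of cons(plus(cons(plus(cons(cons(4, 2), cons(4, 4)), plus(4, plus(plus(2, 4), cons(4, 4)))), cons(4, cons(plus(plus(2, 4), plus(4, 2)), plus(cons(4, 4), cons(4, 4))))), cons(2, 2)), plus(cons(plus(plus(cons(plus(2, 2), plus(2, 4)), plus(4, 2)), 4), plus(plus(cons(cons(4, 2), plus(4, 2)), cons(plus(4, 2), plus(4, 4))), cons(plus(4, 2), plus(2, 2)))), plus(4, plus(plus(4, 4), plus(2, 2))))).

7

depth(cons(4, 2)) = 1 + max(0, 0) = 1
depth(cons(4, 4)) = 1 + max(0, 0) = 1
depth(cons(cons(4, 2), cons(4, 4))) = 1 + max(1, 1) = 2
depth(plus(2, 4)) = 1 + max(0, 0) = 1
depth(plus(plus(2, 4), cons(4, 4))) = 1 + max(1, 1) = 2
depth(plus(4, plus(plus(2, 4), cons(4, 4)))) = 1 + max(0, 2) = 3
depth(plus(cons(cons(4, 2), cons(4, 4)), plus(4, plus(plus(2, 4), cons(4, 4))))) = 1 + max(2, 3) = 4
depth(plus(4, 2)) = 1 + max(0, 0) = 1
depth(plus(plus(2, 4), plus(4, 2))) = 1 + max(1, 1) = 2
depth(plus(cons(4, 4), cons(4, 4))) = 1 + max(1, 1) = 2
depth(cons(plus(plus(2, 4), plus(4, 2)), plus(cons(4, 4), cons(4, 4)))) = 1 + max(2, 2) = 3
depth(cons(4, cons(plus(plus(2, 4), plus(4, 2)), plus(cons(4, 4), cons(4, 4))))) = 1 + max(0, 3) = 4
depth(cons(plus(cons(cons(4, 2), cons(4, 4)), plus(4, plus(plus(2, 4), cons(4, 4)))), cons(4, cons(plus(plus(2, 4), plus(4, 2)), plus(cons(4, 4), cons(4, 4)))))) = 1 + max(4, 4) = 5
depth(cons(2, 2)) = 1 + max(0, 0) = 1
depth(plus(cons(plus(cons(cons(4, 2), cons(4, 4)), plus(4, plus(plus(2, 4), cons(4, 4)))), cons(4, cons(plus(plus(2, 4), plus(4, 2)), plus(cons(4, 4), cons(4, 4))))), cons(2, 2))) = 1 + max(5, 1) = 6
depth(plus(2, 2)) = 1 + max(0, 0) = 1
depth(cons(plus(2, 2), plus(2, 4))) = 1 + max(1, 1) = 2
depth(plus(cons(plus(2, 2), plus(2, 4)), plus(4, 2))) = 1 + max(2, 1) = 3
depth(plus(plus(cons(plus(2, 2), plus(2, 4)), plus(4, 2)), 4)) = 1 + max(3, 0) = 4
depth(cons(cons(4, 2), plus(4, 2))) = 1 + max(1, 1) = 2
depth(plus(4, 4)) = 1 + max(0, 0) = 1
depth(cons(plus(4, 2), plus(4, 4))) = 1 + max(1, 1) = 2
depth(plus(cons(cons(4, 2), plus(4, 2)), cons(plus(4, 2), plus(4, 4)))) = 1 + max(2, 2) = 3
depth(cons(plus(4, 2), plus(2, 2))) = 1 + max(1, 1) = 2
depth(plus(plus(cons(cons(4, 2), plus(4, 2)), cons(plus(4, 2), plus(4, 4))), cons(plus(4, 2), plus(2, 2)))) = 1 + max(3, 2) = 4
depth(cons(plus(plus(cons(plus(2, 2), plus(2, 4)), plus(4, 2)), 4), plus(plus(cons(cons(4, 2), plus(4, 2)), cons(plus(4, 2), plus(4, 4))), cons(plus(4, 2), plus(2, 2))))) = 1 + max(4, 4) = 5
depth(plus(plus(4, 4), plus(2, 2))) = 1 + max(1, 1) = 2
depth(plus(4, plus(plus(4, 4), plus(2, 2)))) = 1 + max(0, 2) = 3
depth(plus(cons(plus(plus(cons(plus(2, 2), plus(2, 4)), plus(4, 2)), 4), plus(plus(cons(cons(4, 2), plus(4, 2)), cons(plus(4, 2), plus(4, 4))), cons(plus(4, 2), plus(2, 2)))), plus(4, plus(plus(4, 4), plus(2, 2))))) = 1 + max(5, 3) = 6
depth(cons(plus(cons(plus(cons(cons(4, 2), cons(4, 4)), plus(4, plus(plus(2, 4), cons(4, 4)))), cons(4, cons(plus(plus(2, 4), plus(4, 2)), plus(cons(4, 4), cons(4, 4))))), cons(2, 2)), plus(cons(plus(plus(cons(plus(2, 2), plus(2, 4)), plus(4, 2)), 4), plus(plus(cons(cons(4, 2), plus(4, 2)), cons(plus(4, 2), plus(4, 4))), cons(plus(4, 2), plus(2, 2)))), plus(4, plus(plus(4, 4), plus(2, 2)))))) = 1 + max(6, 6) = 7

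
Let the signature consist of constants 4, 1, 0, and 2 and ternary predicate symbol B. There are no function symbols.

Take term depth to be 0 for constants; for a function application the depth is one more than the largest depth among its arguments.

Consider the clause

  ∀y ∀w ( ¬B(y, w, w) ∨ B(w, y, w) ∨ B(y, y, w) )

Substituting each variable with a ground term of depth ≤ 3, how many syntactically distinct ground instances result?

16

Ground terms of depth ≤ 3:
  With no function symbols every ground term is a constant, so there are exactly 4 ground terms at every depth bound.
  N_0 = 4
  N_1 = 4
  N_2 = 4
  N_3 = 4
  Explicitly: 4, 1, 0, 2.
So there are 4 ground terms available for substitution.
The body mentions every one of the 2 quantified variables; since ground terms form a free algebra, no two substitutions collapse to the same formula.
Number of ground instances = 4^2 = 16.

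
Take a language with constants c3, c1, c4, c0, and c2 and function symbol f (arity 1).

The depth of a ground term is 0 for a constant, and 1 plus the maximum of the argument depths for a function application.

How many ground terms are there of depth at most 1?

10

If N_k denotes the number of depth-≤k ground terms, the 5 constants give N_0 = 5, and each function symbol of arity r contributes N_{k-1}^r new terms at level k: N_k = 5 + N_{k-1}.
N_0 = 5
N_1 = 5 + 5 = 10
Explicitly: c3, c1, c4, c0, c2, f(c3), f(c1), f(c4), f(c0), f(c2).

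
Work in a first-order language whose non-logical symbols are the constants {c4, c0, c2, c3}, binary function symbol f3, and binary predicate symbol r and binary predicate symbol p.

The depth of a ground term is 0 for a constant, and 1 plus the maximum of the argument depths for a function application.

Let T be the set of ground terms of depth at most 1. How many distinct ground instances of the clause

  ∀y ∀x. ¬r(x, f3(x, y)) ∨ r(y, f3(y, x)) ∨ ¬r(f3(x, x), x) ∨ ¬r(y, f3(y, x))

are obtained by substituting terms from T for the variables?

400

Ground terms of depth ≤ 1:
  Write N_k for the number of ground terms of depth ≤ k. A term of depth ≤ k is either a constant or a function symbol applied to arguments of depth ≤ k−1, so N_k = 4 + N_{k-1}^2.
  N_0 = 4
  N_1 = 4 + 4^2 = 20
So there are 20 ground terms available for substitution.
The clause has 2 distinct variables (y, x), each appearing in the body. In the free term algebra distinct substitutions yield syntactically distinct ground instances.
Number of ground instances = 20^2 = 400.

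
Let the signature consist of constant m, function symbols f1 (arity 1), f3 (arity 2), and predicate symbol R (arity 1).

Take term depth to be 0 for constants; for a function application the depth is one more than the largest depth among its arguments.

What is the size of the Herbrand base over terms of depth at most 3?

First count ground terms of depth ≤ 3.
Let N_k count ground terms of depth at most k. Each non-constant term of depth ≤ k is some function symbol applied to depth-≤(k−1) arguments, giving N_k = 1 + N_{k-1} + N_{k-1}^2.
N_0 = 1
N_1 = 1 + 1 + 1^2 = 3
N_2 = 1 + 3 + 3^2 = 13
N_3 = 1 + 13 + 13^2 = 183
So |H| = 183.
For each predicate symbol, the number of ground atoms is |H| raised to its arity; summing:
  R: 183
Total ground atoms: 183.

183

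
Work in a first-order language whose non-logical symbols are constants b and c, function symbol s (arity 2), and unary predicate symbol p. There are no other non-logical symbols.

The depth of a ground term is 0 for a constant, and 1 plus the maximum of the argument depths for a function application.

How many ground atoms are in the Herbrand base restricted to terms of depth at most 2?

First count ground terms of depth ≤ 2.
If N_k denotes the number of depth-≤k ground terms, the 2 constants give N_0 = 2, and each function symbol of arity r contributes N_{k-1}^r new terms at level k: N_k = 2 + N_{k-1}^2.
N_0 = 2
N_1 = 2 + 2^2 = 6
N_2 = 2 + 6^2 = 38
So |H| = 38.
Ground atoms are formed by filling each argument slot of a predicate with a term from H, so an r-ary predicate gives |H|^r atoms:
  p: 38
Total ground atoms: 38.

38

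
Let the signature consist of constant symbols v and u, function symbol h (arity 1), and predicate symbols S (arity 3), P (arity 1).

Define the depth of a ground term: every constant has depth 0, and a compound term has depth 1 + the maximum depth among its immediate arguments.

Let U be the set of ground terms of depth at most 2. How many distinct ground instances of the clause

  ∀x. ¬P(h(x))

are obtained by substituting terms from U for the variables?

Ground terms of depth ≤ 2:
  Count level by level. With function symbols h/1, the terms of depth ≤ k are the 2 constants together with each function applied to depth-≤(k−1) tuples, so N_k = 2 + N_{k-1}.
  N_0 = 2
  N_1 = 2 + 2 = 4
  N_2 = 2 + 4 = 6
  Explicitly: v, u, h(v), h(u), h(h(v)), h(h(u)).
So there are 6 ground terms available for substitution.
There is 1 variable to instantiate (x),  occurring in at least one literal, so different choices give different ground instances.
Number of ground instances = 6.

6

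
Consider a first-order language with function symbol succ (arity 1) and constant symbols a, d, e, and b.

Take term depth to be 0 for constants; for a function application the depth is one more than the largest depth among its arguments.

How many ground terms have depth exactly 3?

Let N_k count ground terms of depth at most k. Each non-constant term of depth ≤ k is some function symbol applied to depth-≤(k−1) arguments, giving N_k = 4 + N_{k-1}.
N_0 = 4
N_1 = 4 + 4 = 8
N_2 = 4 + 8 = 12
N_3 = 4 + 12 = 16
Terms of depth exactly 3: N_3 − N_2 = 16 − 12 = 4.

4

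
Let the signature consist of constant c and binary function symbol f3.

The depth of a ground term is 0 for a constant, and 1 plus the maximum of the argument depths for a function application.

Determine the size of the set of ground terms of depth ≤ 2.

5

If N_k denotes the number of depth-≤k ground terms, the 1 constant gives N_0 = 1, and each function symbol of arity r contributes N_{k-1}^r new terms at level k: N_k = 1 + N_{k-1}^2.
N_0 = 1
N_1 = 1 + 1^2 = 2
N_2 = 1 + 2^2 = 5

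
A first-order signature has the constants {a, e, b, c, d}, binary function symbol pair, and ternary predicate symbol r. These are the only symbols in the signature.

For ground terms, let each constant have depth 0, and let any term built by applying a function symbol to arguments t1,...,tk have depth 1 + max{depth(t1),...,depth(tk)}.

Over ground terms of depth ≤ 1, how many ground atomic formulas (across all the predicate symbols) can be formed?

27000

First count ground terms of depth ≤ 1.
Let N_k = |{terms of depth ≤ k}|. Then N_0 = 5 and N_k = 5 + N_{k-1}^2 for k ≥ 1 (one summand per function symbol, arity giving the exponent).
N_0 = 5
N_1 = 5 + 5^2 = 30
So |H| = 30.
For each predicate symbol, the number of ground atoms is |H| raised to its arity; summing:
  r: 30^3 = 27000
Total ground atoms: 27000.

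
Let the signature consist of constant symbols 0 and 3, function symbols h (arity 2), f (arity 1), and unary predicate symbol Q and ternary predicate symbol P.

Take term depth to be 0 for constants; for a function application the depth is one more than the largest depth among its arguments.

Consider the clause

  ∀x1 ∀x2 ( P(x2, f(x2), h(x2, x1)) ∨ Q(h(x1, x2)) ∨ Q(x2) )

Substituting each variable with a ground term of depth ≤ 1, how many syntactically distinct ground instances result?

64

Ground terms of depth ≤ 1:
  If N_k denotes the number of depth-≤k ground terms, the 2 constants give N_0 = 2, and each function symbol of arity r contributes N_{k-1}^r new terms at level k: N_k = 2 + N_{k-1}^2 + N_{k-1}.
  N_0 = 2
  N_1 = 2 + 2^2 + 2 = 8
  Explicitly: 0, 3, h(0, 0), h(0, 3), h(3, 0), h(3, 3), f(0), f(3).
So there are 8 ground terms available for substitution.
Each of x1, x2 ranges independently over the available ground terms, and distinct assignments produce distinct instances.
Number of ground instances = 8^2 = 64.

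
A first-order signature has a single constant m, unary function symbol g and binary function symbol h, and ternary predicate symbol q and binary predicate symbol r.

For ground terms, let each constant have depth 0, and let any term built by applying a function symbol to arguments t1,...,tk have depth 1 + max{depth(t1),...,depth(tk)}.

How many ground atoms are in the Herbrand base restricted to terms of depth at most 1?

First count ground terms of depth ≤ 1.
Write N_k for the number of ground terms of depth ≤ k. A term of depth ≤ k is either a constant or a function symbol applied to arguments of depth ≤ k−1, so N_k = 1 + N_{k-1} + N_{k-1}^2.
N_0 = 1
N_1 = 1 + 1 + 1^2 = 3
Explicitly: m, g(m), h(m, m).
So |H| = 3.
For each predicate symbol, the number of ground atoms is |H| raised to its arity; summing:
  q: 3^3 = 27;  r: 3^2 = 9
Total ground atoms: 27 + 9 = 36.

36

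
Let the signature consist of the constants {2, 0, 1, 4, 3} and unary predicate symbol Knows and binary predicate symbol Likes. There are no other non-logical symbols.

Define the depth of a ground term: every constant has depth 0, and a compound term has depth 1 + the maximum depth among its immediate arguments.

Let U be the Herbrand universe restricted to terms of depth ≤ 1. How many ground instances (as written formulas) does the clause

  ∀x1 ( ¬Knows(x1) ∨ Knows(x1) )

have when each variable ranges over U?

Ground terms of depth ≤ 1:
  With no function symbols every ground term is a constant, so there are exactly 5 ground terms at every depth bound.
  N_0 = 5
  N_1 = 5
  Explicitly: 2, 0, 1, 4, 3.
So there are 5 ground terms available for substitution.
The clause has 1 distinct variable (x1), which appears in the body. In the free term algebra distinct substitutions yield syntactically distinct ground instances.
Number of ground instances = 5.

5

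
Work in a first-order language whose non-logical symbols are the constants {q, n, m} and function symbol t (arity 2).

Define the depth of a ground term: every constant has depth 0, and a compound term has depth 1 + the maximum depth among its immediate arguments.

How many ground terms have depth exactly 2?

135

Let N_k = |{terms of depth ≤ k}|. Then N_0 = 3 and N_k = 3 + N_{k-1}^2 for k ≥ 1 (one summand per function symbol, arity giving the exponent).
N_0 = 3
N_1 = 3 + 3^2 = 12
N_2 = 3 + 12^2 = 147
Terms of depth exactly 2: N_2 − N_1 = 147 − 12 = 135.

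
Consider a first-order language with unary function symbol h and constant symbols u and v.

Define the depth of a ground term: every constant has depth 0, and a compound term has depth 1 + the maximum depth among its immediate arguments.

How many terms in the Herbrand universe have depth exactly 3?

2

If N_k denotes the number of depth-≤k ground terms, the 2 constants give N_0 = 2, and each function symbol of arity r contributes N_{k-1}^r new terms at level k: N_k = 2 + N_{k-1}.
N_0 = 2
N_1 = 2 + 2 = 4
N_2 = 2 + 4 = 6
N_3 = 2 + 6 = 8
Terms of depth exactly 3: N_3 − N_2 = 8 − 6 = 2.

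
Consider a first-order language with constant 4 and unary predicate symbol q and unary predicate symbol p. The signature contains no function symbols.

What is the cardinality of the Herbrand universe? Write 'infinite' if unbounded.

There are no function symbols, so the only ground term is the single constant.
The Herbrand universe is {4}, finite with 1 element.

1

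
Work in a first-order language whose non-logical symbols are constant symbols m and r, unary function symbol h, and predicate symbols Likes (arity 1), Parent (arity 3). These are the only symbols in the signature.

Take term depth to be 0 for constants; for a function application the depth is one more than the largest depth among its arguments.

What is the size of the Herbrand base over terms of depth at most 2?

222

First count ground terms of depth ≤ 2.
Write N_k for the number of ground terms of depth ≤ k. A term of depth ≤ k is either a constant or a function symbol applied to arguments of depth ≤ k−1, so N_k = 2 + N_{k-1}.
N_0 = 2
N_1 = 2 + 2 = 4
N_2 = 2 + 4 = 6
Explicitly: m, r, h(m), h(r), h(h(m)), h(h(r)).
So |H| = 6.
For each predicate symbol, the number of ground atoms is |H| raised to its arity; summing:
  Likes: 6;  Parent: 6^3 = 216
Total ground atoms: 6 + 216 = 222.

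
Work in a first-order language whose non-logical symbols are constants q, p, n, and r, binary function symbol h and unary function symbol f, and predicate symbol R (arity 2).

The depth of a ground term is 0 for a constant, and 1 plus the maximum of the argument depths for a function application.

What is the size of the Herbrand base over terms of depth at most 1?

576

First count ground terms of depth ≤ 1.
Count level by level. With function symbols h/2, f/1, the terms of depth ≤ k are the 4 constants together with each function applied to depth-≤(k−1) tuples, so N_k = 4 + N_{k-1}^2 + N_{k-1}.
N_0 = 4
N_1 = 4 + 4^2 + 4 = 24
So |H| = 24.
Ground atoms are formed by filling each argument slot of a predicate with a term from H, so an r-ary predicate gives |H|^r atoms:
  R: 24^2 = 576
Total ground atoms: 576.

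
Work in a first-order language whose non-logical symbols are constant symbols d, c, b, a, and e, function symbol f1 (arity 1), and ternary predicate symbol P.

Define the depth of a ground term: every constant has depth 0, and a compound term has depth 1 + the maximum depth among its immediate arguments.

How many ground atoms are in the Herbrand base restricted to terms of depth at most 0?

First count ground terms of depth ≤ 0.
If N_k denotes the number of depth-≤k ground terms, the 5 constants give N_0 = 5, and each function symbol of arity r contributes N_{k-1}^r new terms at level k: N_k = 5 + N_{k-1}.
N_0 = 5
Explicitly: d, c, b, a, e.
So |H| = 5.
Each predicate of arity r yields |H|^r ground atoms (one per choice of an r-tuple from H):
  P: 5^3 = 125
Total ground atoms: 125.

125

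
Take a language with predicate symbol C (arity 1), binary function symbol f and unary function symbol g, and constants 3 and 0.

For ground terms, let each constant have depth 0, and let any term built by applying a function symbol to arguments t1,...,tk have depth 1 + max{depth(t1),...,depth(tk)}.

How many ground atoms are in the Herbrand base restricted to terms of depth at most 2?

First count ground terms of depth ≤ 2.
Write N_k for the number of ground terms of depth ≤ k. A term of depth ≤ k is either a constant or a function symbol applied to arguments of depth ≤ k−1, so N_k = 2 + N_{k-1}^2 + N_{k-1}.
N_0 = 2
N_1 = 2 + 2^2 + 2 = 8
N_2 = 2 + 8^2 + 8 = 74
So |H| = 74.
Ground atoms are formed by filling each argument slot of a predicate with a term from H, so an r-ary predicate gives |H|^r atoms:
  C: 74
Total ground atoms: 74.

74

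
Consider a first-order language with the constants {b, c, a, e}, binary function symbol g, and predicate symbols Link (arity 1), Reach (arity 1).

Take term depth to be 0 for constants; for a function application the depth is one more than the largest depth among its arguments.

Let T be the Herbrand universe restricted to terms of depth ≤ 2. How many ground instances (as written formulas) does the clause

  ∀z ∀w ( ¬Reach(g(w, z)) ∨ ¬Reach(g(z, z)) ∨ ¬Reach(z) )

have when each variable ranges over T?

Ground terms of depth ≤ 2:
  Let N_k = |{terms of depth ≤ k}|. Then N_0 = 4 and N_k = 4 + N_{k-1}^2 for k ≥ 1 (one summand per function symbol, arity giving the exponent).
  N_0 = 4
  N_1 = 4 + 4^2 = 20
  N_2 = 4 + 20^2 = 404
So there are 404 ground terms available for substitution.
Each of z, w ranges independently over the available ground terms, and distinct assignments produce distinct instances.
Number of ground instances = 404^2 = 163216.

163216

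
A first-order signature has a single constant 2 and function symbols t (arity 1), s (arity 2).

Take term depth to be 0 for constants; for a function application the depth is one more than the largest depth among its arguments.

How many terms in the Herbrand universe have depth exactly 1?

2

Count level by level. With function symbols t/1, s/2, the terms of depth ≤ k are the 1 constant together with each function applied to depth-≤(k−1) tuples, so N_k = 1 + N_{k-1} + N_{k-1}^2.
N_0 = 1
N_1 = 1 + 1 + 1^2 = 3
Terms of depth exactly 1: N_1 − N_0 = 3 − 1 = 2.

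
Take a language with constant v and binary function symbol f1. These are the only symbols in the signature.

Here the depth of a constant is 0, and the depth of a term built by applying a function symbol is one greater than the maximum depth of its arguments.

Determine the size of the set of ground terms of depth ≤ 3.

Write N_k for the number of ground terms of depth ≤ k. A term of depth ≤ k is either a constant or a function symbol applied to arguments of depth ≤ k−1, so N_k = 1 + N_{k-1}^2.
N_0 = 1
N_1 = 1 + 1^2 = 2
N_2 = 1 + 2^2 = 5
N_3 = 1 + 5^2 = 26

26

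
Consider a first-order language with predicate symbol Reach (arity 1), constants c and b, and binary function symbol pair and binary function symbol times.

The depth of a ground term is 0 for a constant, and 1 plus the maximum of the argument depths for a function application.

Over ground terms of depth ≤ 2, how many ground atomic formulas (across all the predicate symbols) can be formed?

First count ground terms of depth ≤ 2.
Write N_k for the number of ground terms of depth ≤ k. A term of depth ≤ k is either a constant or a function symbol applied to arguments of depth ≤ k−1, so N_k = 2 + N_{k-1}^2 + N_{k-1}^2.
N_0 = 2
N_1 = 2 + 2^2 + 2^2 = 10
N_2 = 2 + 10^2 + 10^2 = 202
So |H| = 202.
Ground atoms are formed by filling each argument slot of a predicate with a term from H, so an r-ary predicate gives |H|^r atoms:
  Reach: 202
Total ground atoms: 202.

202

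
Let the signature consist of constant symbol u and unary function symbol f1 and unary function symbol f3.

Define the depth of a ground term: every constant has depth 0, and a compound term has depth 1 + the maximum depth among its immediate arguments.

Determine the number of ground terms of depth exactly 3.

8

Let N_k = |{terms of depth ≤ k}|. Then N_0 = 1 and N_k = 1 + N_{k-1} + N_{k-1} for k ≥ 1 (one summand per function symbol, arity giving the exponent).
N_0 = 1
N_1 = 1 + 1 + 1 = 3
N_2 = 1 + 3 + 3 = 7
N_3 = 1 + 7 + 7 = 15
Terms of depth exactly 3: N_3 − N_2 = 15 − 7 = 8.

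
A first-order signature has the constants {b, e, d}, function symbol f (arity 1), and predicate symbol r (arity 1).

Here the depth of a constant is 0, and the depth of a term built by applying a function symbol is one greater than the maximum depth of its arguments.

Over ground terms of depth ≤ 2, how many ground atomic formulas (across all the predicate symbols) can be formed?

First count ground terms of depth ≤ 2.
Let N_k = |{terms of depth ≤ k}|. Then N_0 = 3 and N_k = 3 + N_{k-1} for k ≥ 1 (one summand per function symbol, arity giving the exponent).
N_0 = 3
N_1 = 3 + 3 = 6
N_2 = 3 + 6 = 9
Explicitly: b, e, d, f(b), f(e), f(d), f(f(b)), f(f(e)), f(f(d)).
So |H| = 9.
Each predicate of arity r yields |H|^r ground atoms (one per choice of an r-tuple from H):
  r: 9
Total ground atoms: 9.

9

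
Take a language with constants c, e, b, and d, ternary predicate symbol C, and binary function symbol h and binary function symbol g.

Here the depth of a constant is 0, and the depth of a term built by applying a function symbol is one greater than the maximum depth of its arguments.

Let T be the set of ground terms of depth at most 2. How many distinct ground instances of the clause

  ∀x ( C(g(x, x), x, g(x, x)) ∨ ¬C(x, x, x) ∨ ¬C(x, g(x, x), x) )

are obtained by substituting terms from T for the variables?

Ground terms of depth ≤ 2:
  If N_k denotes the number of depth-≤k ground terms, the 4 constants give N_0 = 4, and each function symbol of arity r contributes N_{k-1}^r new terms at level k: N_k = 4 + N_{k-1}^2 + N_{k-1}^2.
  N_0 = 4
  N_1 = 4 + 4^2 + 4^2 = 36
  N_2 = 4 + 36^2 + 36^2 = 2596
So there are 2596 ground terms available for substitution.
The variable x ranges independently over the available ground terms, and distinct assignments produce distinct instances.
Number of ground instances = 2596.

2596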